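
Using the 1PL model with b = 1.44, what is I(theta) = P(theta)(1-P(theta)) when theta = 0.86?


P = 1/(1+exp(-(0.86-1.44))) = 0.3589
I = P*(1-P) = 0.3589 * 0.6411
I = 0.2301

0.2301


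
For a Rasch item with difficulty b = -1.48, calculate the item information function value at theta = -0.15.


P = 1/(1+exp(-(-0.15--1.48))) = 0.7908
I = P*(1-P) = 0.7908 * 0.2092
I = 0.1654

0.1654


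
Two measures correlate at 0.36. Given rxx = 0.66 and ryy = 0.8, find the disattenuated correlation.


r_corrected = rxy / sqrt(rxx * ryy)
= 0.36 / sqrt(0.66 * 0.8)
= 0.36 / sqrt(0.528)
= 0.36 / 0.726636
r_corrected = 0.4954

0.4954


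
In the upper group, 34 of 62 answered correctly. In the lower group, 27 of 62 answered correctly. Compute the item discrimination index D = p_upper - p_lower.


p_upper = 34/62 = 0.5484
p_lower = 27/62 = 0.4355
D = 0.5484 - 0.4355 = 0.1129

0.1129


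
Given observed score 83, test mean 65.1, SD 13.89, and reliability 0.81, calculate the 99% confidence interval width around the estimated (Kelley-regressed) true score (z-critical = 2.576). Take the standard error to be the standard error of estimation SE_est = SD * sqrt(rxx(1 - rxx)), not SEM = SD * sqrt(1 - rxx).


True score estimate = 0.81*83 + 0.19*65.1 = 79.599
SE_est = SD * sqrt(rxx * (1 - rxx)) = 13.89 * sqrt(0.81 * 0.19) = 13.89 * sqrt(0.1539) = 5.44906
CI = T_est +/- z * SE_est, so width = 2 * z * SE_est = 2 * 2.576 * 5.44906
Width = 28.0736

28.0736


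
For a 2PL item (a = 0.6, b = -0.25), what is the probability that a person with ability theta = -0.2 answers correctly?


a*(theta - b) = 0.6 * (-0.2 - -0.25) = 0.03
exp(-0.03) = 0.9704
P = 1 / (1 + 0.9704)
P = 0.5075

0.5075


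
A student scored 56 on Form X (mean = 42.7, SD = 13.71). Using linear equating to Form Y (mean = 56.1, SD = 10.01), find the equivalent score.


slope = SD_Y / SD_X = 10.01 / 13.71 ~ 0.7301
intercept = mean_Y - slope * mean_X = 56.1 - (10.01 / 13.71) * 42.7 ~ 24.9237
Y = slope * X + intercept. To avoid rounding drift from the rounded slope/intercept, evaluate the equivalent form Y = mean_Y + SD_Y * (X - mean_X) / SD_X at full precision:
Y = 56.1 + 10.01 * (56 - 42.7) / 13.71
Y = 56.1 + 10.01 * 13.3 / 13.71
Y = 56.1 + 133.133 / 13.71
Y = 56.1 + 9.7106
Y = 65.8106

65.8106


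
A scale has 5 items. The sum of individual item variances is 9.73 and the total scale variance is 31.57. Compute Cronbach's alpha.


alpha = (k/(k-1)) * (1 - sum(si^2)/s_total^2)
= (5/4) * (1 - 9.73/31.57)
alpha = 0.8647

0.8647


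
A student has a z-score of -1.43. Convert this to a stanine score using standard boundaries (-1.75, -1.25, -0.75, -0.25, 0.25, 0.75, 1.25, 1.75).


Stanine boundaries: [-1.75, -1.25, -0.75, -0.25, 0.25, 0.75, 1.25, 1.75]
z = -1.43
Check each boundary:
  z >= -1.75 -> could be stanine 2
  z < -1.25
  z < -0.75
  z < -0.25
  z < 0.25
  z < 0.75
  z < 1.25
  z < 1.75
Highest qualifying boundary gives stanine = 2

2


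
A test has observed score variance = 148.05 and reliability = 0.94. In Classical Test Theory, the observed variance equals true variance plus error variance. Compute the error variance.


var_true = rxx * var_obs = 0.94 * 148.05 = 139.167
var_error = var_obs - var_true
var_error = 148.05 - 139.167
var_error = 8.883

8.883


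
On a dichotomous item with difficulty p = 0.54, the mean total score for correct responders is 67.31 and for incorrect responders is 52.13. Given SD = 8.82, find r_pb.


q = 1 - p = 0.46
rpb = ((M1 - M0) / SD) * sqrt(p * q)
rpb = ((67.31 - 52.13) / 8.82) * sqrt(0.54 * 0.46)
rpb = 0.8578

0.8578


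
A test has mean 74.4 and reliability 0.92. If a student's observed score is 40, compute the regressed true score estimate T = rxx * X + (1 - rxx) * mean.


T_est = rxx * X + (1 - rxx) * mean
T_est = 0.92 * 40 + 0.08 * 74.4
T_est = 36.8 + 5.952
T_est = 42.752

42.752


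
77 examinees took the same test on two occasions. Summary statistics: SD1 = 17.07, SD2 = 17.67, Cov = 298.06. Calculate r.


r = cov(X,Y) / (SD_X * SD_Y)
r = 298.06 / (17.07 * 17.67)
r = 298.06 / 301.6269
r = 0.9882

0.9882


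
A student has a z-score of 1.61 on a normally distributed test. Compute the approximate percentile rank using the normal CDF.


CDF(z) = 0.5 * (1 + erf(z/sqrt(2)))
erf(1.1384) = 0.8926
CDF = 0.9463
Percentile rank = 0.9463 * 100 = 94.63

94.63


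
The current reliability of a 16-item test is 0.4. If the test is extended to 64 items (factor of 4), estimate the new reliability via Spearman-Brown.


r_new = (n * rxx) / (1 + (n-1) * rxx)
r_new = (4 * 0.4) / (1 + 3 * 0.4)
r_new = 1.6 / 2.2
r_new = 0.7273

0.7273


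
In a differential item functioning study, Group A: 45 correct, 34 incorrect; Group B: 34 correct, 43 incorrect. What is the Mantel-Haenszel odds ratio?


Odds_A = 45/34 = 1.3235
Odds_B = 34/43 = 0.7907
OR = Odds_A / Odds_B = 1.3235 / 0.7907
Exactly, OR = (45 * 43) / (34 * 34) = 1935 / 1156
OR = 1.6739

1.6739


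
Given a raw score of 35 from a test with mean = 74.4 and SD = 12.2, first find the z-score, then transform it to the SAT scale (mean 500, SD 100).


z = (X - mean) / SD = (35 - 74.4) / 12.2
z = -39.4 / 12.2
z = -3.2295
SAT-scale = SAT = 500 + 100z
Carry z at full precision (z = -39.4 / 12.2) into the conversion:
SAT-scale = 500 + 100 * (-39.4 / 12.2) = 500 + -3940 / 12.2
SAT-scale = 500 + -322.9508
SAT-scale = 177.0492

177.0492


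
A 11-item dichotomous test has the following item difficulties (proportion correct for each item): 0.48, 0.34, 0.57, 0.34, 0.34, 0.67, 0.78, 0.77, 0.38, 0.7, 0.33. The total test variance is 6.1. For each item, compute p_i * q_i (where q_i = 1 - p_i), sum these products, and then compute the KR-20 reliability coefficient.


For each item, compute p_i * q_i:
  Item 1: 0.48 * 0.52 = 0.2496
  Item 2: 0.34 * 0.66 = 0.2244
  Item 3: 0.57 * 0.43 = 0.2451
  Item 4: 0.34 * 0.66 = 0.2244
  Item 5: 0.34 * 0.66 = 0.2244
  Item 6: 0.67 * 0.33 = 0.2211
  Item 7: 0.78 * 0.22 = 0.1716
  Item 8: 0.77 * 0.23 = 0.1771
  Item 9: 0.38 * 0.62 = 0.2356
  Item 10: 0.7 * 0.3 = 0.21
  Item 11: 0.33 * 0.67 = 0.2211
Sum(p_i * q_i) = 0.2496 + 0.2244 + 0.2451 + 0.2244 + 0.2244 + 0.2211 + 0.1716 + 0.1771 + 0.2356 + 0.21 + 0.2211 = 2.4044
KR-20 = (k/(k-1)) * (1 - Sum(p_i*q_i) / Var_total)
= (11/10) * (1 - 2.4044/6.1)
= 1.1 * 0.6058
KR-20 = 0.6664

0.6664


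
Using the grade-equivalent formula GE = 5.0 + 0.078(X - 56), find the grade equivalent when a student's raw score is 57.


raw - median = 57 - 56 = 1
slope * diff = 0.078 * 1 = 0.078
GE = 5.0 + 0.078
GE = 5.078

5.078


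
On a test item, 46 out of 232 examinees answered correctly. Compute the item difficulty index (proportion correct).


Item difficulty p = number correct / total examinees
p = 46 / 232
p = 0.1983

0.1983


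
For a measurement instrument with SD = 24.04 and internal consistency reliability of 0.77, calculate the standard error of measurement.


SEM = SD * sqrt(1 - rxx)
SEM = 24.04 * sqrt(1 - 0.77)
SEM = 24.04 * sqrt(0.23) = 24.04 * 0.479583
SEM = 11.5292

11.5292


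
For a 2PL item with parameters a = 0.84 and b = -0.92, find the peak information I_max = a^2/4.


For 2PL, max info at theta = b = -0.92
I_max = a^2 / 4 = 0.84^2 / 4
= 0.7056 / 4
I_max = 0.1764

0.1764


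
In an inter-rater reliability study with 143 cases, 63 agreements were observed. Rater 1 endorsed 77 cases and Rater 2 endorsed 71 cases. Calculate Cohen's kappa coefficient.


P_o = 63/143 = 0.440559
P_e = (77*71 + 66*72) / 20449 = 0.499731
kappa = (P_o - P_e) / (1 - P_e)
kappa = (0.440559 - 0.499731) / (1 - 0.499731)
kappa = -0.1183

-0.1183


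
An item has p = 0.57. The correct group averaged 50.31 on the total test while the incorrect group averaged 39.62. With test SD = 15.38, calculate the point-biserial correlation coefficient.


q = 1 - p = 0.43
rpb = ((M1 - M0) / SD) * sqrt(p * q)
rpb = ((50.31 - 39.62) / 15.38) * sqrt(0.57 * 0.43)
rpb = 0.3441

0.3441


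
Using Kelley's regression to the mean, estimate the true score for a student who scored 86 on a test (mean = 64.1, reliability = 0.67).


T_est = rxx * X + (1 - rxx) * mean
T_est = 0.67 * 86 + 0.33 * 64.1
T_est = 57.62 + 21.153
T_est = 78.773

78.773


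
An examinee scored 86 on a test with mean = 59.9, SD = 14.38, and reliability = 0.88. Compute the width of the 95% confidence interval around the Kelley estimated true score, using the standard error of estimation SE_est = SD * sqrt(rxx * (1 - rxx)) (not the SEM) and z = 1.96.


True score estimate = 0.88*86 + 0.12*59.9 = 82.868
SE_est = SD * sqrt(rxx * (1 - rxx)) = 14.38 * sqrt(0.88 * 0.12) = 14.38 * sqrt(0.1056) = 4.672947
CI = T_est +/- z * SE_est, so width = 2 * z * SE_est = 2 * 1.96 * 4.672947
Width = 18.318

18.318


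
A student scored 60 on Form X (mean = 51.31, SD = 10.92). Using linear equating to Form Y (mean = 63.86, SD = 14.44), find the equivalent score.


slope = SD_Y / SD_X = 14.44 / 10.92 ~ 1.3223
intercept = mean_Y - slope * mean_X = 63.86 - (14.44 / 10.92) * 51.31 ~ -3.9895
Y = slope * X + intercept. To avoid rounding drift from the rounded slope/intercept, evaluate the equivalent form Y = mean_Y + SD_Y * (X - mean_X) / SD_X at full precision:
Y = 63.86 + 14.44 * (60 - 51.31) / 10.92
Y = 63.86 + 14.44 * 8.69 / 10.92
Y = 63.86 + 125.4836 / 10.92
Y = 63.86 + 11.4912
Y = 75.3512

75.3512


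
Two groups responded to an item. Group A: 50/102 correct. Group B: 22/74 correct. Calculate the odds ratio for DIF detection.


Odds_A = 50/52 = 0.9615
Odds_B = 22/52 = 0.4231
OR = Odds_A / Odds_B = 0.9615 / 0.4231
Exactly, OR = (50 * 52) / (52 * 22) = 2600 / 1144
OR = 2.2727

2.2727


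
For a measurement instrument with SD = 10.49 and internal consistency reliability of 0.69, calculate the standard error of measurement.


SEM = SD * sqrt(1 - rxx)
SEM = 10.49 * sqrt(1 - 0.69)
SEM = 10.49 * sqrt(0.31) = 10.49 * 0.556776
SEM = 5.8406

5.8406


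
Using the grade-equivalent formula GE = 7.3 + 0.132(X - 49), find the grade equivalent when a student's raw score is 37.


raw - median = 37 - 49 = -12
slope * diff = 0.132 * -12 = -1.584
GE = 7.3 + -1.584
GE = 5.716

5.716


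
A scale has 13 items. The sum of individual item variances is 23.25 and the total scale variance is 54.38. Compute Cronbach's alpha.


alpha = (k/(k-1)) * (1 - sum(si^2)/s_total^2)
= (13/12) * (1 - 23.25/54.38)
alpha = 0.6202

0.6202


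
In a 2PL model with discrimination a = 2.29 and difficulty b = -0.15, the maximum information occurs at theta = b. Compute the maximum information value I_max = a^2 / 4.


For 2PL, max info at theta = b = -0.15
I_max = a^2 / 4 = 2.29^2 / 4
= 5.2441 / 4
I_max = 1.311

1.311


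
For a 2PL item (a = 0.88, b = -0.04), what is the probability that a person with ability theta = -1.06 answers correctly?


a*(theta - b) = 0.88 * (-1.06 - -0.04) = -0.8976
exp(--0.8976) = 2.4537
P = 1 / (1 + 2.4537)
P = 0.2895

0.2895


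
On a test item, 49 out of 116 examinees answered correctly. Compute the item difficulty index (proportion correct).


Item difficulty p = number correct / total examinees
p = 49 / 116
p = 0.4224

0.4224


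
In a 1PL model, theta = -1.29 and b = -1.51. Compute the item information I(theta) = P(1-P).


P = 1/(1+exp(-(-1.29--1.51))) = 0.5548
I = P*(1-P) = 0.5548 * 0.4452
I = 0.247

0.247


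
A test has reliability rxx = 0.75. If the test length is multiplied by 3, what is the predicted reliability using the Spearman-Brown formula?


r_new = (n * rxx) / (1 + (n-1) * rxx)
r_new = (3 * 0.75) / (1 + 2 * 0.75)
r_new = 2.25 / 2.5
r_new = 0.9

0.9


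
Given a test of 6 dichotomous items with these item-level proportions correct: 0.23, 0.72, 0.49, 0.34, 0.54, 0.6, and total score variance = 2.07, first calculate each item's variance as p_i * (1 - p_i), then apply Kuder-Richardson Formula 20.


For each item, compute p_i * q_i:
  Item 1: 0.23 * 0.77 = 0.1771
  Item 2: 0.72 * 0.28 = 0.2016
  Item 3: 0.49 * 0.51 = 0.2499
  Item 4: 0.34 * 0.66 = 0.2244
  Item 5: 0.54 * 0.46 = 0.2484
  Item 6: 0.6 * 0.4 = 0.24
Sum(p_i * q_i) = 0.1771 + 0.2016 + 0.2499 + 0.2244 + 0.2484 + 0.24 = 1.3414
KR-20 = (k/(k-1)) * (1 - Sum(p_i*q_i) / Var_total)
= (6/5) * (1 - 1.3414/2.07)
= 1.2 * 0.352
KR-20 = 0.4224

0.4224


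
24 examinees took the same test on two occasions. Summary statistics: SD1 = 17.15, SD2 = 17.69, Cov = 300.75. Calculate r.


r = cov(X,Y) / (SD_X * SD_Y)
r = 300.75 / (17.15 * 17.69)
r = 300.75 / 303.3835
r = 0.9913

0.9913


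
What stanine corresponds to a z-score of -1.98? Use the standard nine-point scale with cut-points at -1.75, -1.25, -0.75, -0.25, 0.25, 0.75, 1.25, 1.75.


Stanine boundaries: [-1.75, -1.25, -0.75, -0.25, 0.25, 0.75, 1.25, 1.75]
z = -1.98
Check each boundary:
  z < -1.75
  z < -1.25
  z < -0.75
  z < -0.25
  z < 0.25
  z < 0.75
  z < 1.25
  z < 1.75
Highest qualifying boundary gives stanine = 1

1


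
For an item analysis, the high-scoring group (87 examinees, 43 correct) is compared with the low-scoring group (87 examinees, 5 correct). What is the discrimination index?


p_upper = 43/87 = 0.4943
p_lower = 5/87 = 0.0575
D = 0.4943 - 0.0575 = 0.4368

0.4368


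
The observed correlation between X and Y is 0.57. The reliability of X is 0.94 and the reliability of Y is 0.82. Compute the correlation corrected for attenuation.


r_corrected = rxy / sqrt(rxx * ryy)
= 0.57 / sqrt(0.94 * 0.82)
= 0.57 / sqrt(0.7708)
= 0.57 / 0.877952
r_corrected = 0.6492

0.6492


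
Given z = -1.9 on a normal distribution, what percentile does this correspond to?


CDF(z) = 0.5 * (1 + erf(z/sqrt(2)))
erf(-1.3435) = -0.9426
CDF = 0.0287
Percentile rank = 0.0287 * 100 = 2.87

2.87


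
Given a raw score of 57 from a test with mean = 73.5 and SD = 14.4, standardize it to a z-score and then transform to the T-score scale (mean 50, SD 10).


z = (X - mean) / SD = (57 - 73.5) / 14.4
z = -16.5 / 14.4
z = -1.1458
T-score = T = 50 + 10z
Carry z at full precision (z = -16.5 / 14.4) into the conversion:
T-score = 50 + 10 * (-16.5 / 14.4) = 50 + -165 / 14.4
T-score = 50 + -11.4583
T-score = 38.5417

38.5417


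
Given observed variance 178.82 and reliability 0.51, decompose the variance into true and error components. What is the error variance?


var_true = rxx * var_obs = 0.51 * 178.82 = 91.1982
var_error = var_obs - var_true
var_error = 178.82 - 91.1982
var_error = 87.6218

87.6218


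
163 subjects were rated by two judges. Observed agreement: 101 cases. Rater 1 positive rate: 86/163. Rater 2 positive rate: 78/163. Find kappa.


P_o = 101/163 = 0.619632
P_e = (86*78 + 77*85) / 26569 = 0.498814
kappa = (P_o - P_e) / (1 - P_e)
kappa = (0.619632 - 0.498814) / (1 - 0.498814)
kappa = 0.2411

0.2411


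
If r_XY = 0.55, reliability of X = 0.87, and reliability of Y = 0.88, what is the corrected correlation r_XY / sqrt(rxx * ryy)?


r_corrected = rxy / sqrt(rxx * ryy)
= 0.55 / sqrt(0.87 * 0.88)
= 0.55 / sqrt(0.7656)
= 0.55 / 0.874986
r_corrected = 0.6286

0.6286


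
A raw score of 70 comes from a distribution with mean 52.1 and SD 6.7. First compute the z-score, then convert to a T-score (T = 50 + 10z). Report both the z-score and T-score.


z = (X - mean) / SD = (70 - 52.1) / 6.7
z = 17.9 / 6.7
z = 2.6716
T-score = T = 50 + 10z
Carry z at full precision (z = 17.9 / 6.7) into the conversion:
T-score = 50 + 10 * (17.9 / 6.7) = 50 + 179 / 6.7
T-score = 50 + 26.7164
T-score = 76.7164

76.7164


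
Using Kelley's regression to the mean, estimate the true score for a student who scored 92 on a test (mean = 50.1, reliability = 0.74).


T_est = rxx * X + (1 - rxx) * mean
T_est = 0.74 * 92 + 0.26 * 50.1
T_est = 68.08 + 13.026
T_est = 81.106

81.106


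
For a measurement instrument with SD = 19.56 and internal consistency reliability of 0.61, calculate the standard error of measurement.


SEM = SD * sqrt(1 - rxx)
SEM = 19.56 * sqrt(1 - 0.61)
SEM = 19.56 * sqrt(0.39) = 19.56 * 0.6245
SEM = 12.2152

12.2152


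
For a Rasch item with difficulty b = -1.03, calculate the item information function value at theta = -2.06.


P = 1/(1+exp(-(-2.06--1.03))) = 0.2631
I = P*(1-P) = 0.2631 * 0.7369
I = 0.1939

0.1939


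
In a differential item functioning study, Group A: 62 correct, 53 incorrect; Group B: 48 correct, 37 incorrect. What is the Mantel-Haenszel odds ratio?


Odds_A = 62/53 = 1.1698
Odds_B = 48/37 = 1.2973
OR = Odds_A / Odds_B = 1.1698 / 1.2973
Exactly, OR = (62 * 37) / (53 * 48) = 2294 / 2544
OR = 0.9017

0.9017


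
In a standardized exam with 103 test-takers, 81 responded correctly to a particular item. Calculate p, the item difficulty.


Item difficulty p = number correct / total examinees
p = 81 / 103
p = 0.7864

0.7864


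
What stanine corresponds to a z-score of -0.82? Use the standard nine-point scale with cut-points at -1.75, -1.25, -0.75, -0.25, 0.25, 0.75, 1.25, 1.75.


Stanine boundaries: [-1.75, -1.25, -0.75, -0.25, 0.25, 0.75, 1.25, 1.75]
z = -0.82
Check each boundary:
  z >= -1.75 -> could be stanine 2
  z >= -1.25 -> could be stanine 3
  z < -0.75
  z < -0.25
  z < 0.25
  z < 0.75
  z < 1.25
  z < 1.75
Highest qualifying boundary gives stanine = 3

3


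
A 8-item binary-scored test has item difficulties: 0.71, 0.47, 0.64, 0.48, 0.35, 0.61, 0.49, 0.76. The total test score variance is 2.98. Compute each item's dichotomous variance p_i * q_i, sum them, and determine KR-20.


For each item, compute p_i * q_i:
  Item 1: 0.71 * 0.29 = 0.2059
  Item 2: 0.47 * 0.53 = 0.2491
  Item 3: 0.64 * 0.36 = 0.2304
  Item 4: 0.48 * 0.52 = 0.2496
  Item 5: 0.35 * 0.65 = 0.2275
  Item 6: 0.61 * 0.39 = 0.2379
  Item 7: 0.49 * 0.51 = 0.2499
  Item 8: 0.76 * 0.24 = 0.1824
Sum(p_i * q_i) = 0.2059 + 0.2491 + 0.2304 + 0.2496 + 0.2275 + 0.2379 + 0.2499 + 0.1824 = 1.8327
KR-20 = (k/(k-1)) * (1 - Sum(p_i*q_i) / Var_total)
= (8/7) * (1 - 1.8327/2.98)
= 1.1429 * 0.385
KR-20 = 0.44

0.44


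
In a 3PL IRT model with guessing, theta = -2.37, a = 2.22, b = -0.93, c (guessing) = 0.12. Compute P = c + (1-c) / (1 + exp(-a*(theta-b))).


logit = 2.22*(-2.37 - -0.93) = -3.1968
P* = 1/(1 + exp(--3.1968)) = 0.0393
P = 0.12 + (1 - 0.12) * 0.0393
P = 0.1546

0.1546


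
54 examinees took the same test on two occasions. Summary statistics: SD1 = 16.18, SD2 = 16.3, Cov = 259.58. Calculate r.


r = cov(X,Y) / (SD_X * SD_Y)
r = 259.58 / (16.18 * 16.3)
r = 259.58 / 263.734
r = 0.9842

0.9842


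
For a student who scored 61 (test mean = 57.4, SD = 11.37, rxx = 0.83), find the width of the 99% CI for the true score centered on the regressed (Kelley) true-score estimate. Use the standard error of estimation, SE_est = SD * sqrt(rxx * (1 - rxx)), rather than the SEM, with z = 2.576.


True score estimate = 0.83*61 + 0.17*57.4 = 60.388
SE_est = SD * sqrt(rxx * (1 - rxx)) = 11.37 * sqrt(0.83 * 0.17) = 11.37 * sqrt(0.1411) = 4.270945
CI = T_est +/- z * SE_est, so width = 2 * z * SE_est = 2 * 2.576 * 4.270945
Width = 22.0039

22.0039


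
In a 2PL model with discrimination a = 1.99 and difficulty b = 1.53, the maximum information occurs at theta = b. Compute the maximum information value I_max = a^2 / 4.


For 2PL, max info at theta = b = 1.53
I_max = a^2 / 4 = 1.99^2 / 4
= 3.9601 / 4
I_max = 0.99

0.99


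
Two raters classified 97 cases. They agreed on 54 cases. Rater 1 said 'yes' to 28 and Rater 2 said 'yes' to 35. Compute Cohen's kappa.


P_o = 54/97 = 0.556701
P_e = (28*35 + 69*62) / 9409 = 0.558827
kappa = (P_o - P_e) / (1 - P_e)
kappa = (0.556701 - 0.558827) / (1 - 0.558827)
kappa = -0.0048

-0.0048


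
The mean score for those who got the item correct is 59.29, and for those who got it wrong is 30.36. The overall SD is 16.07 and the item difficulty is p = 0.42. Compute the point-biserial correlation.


q = 1 - p = 0.58
rpb = ((M1 - M0) / SD) * sqrt(p * q)
rpb = ((59.29 - 30.36) / 16.07) * sqrt(0.42 * 0.58)
rpb = 0.8885

0.8885


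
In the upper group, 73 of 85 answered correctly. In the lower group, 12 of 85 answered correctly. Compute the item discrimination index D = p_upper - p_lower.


p_upper = 73/85 = 0.8588
p_lower = 12/85 = 0.1412
D = 0.8588 - 0.1412 = 0.7176

0.7176


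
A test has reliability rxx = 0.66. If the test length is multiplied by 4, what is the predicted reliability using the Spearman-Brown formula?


r_new = (n * rxx) / (1 + (n-1) * rxx)
r_new = (4 * 0.66) / (1 + 3 * 0.66)
r_new = 2.64 / 2.98
r_new = 0.8859

0.8859


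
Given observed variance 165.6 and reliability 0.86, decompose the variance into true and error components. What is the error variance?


var_true = rxx * var_obs = 0.86 * 165.6 = 142.416
var_error = var_obs - var_true
var_error = 165.6 - 142.416
var_error = 23.184

23.184


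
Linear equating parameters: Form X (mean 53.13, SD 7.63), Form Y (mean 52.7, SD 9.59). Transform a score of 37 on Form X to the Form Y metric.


slope = SD_Y / SD_X = 9.59 / 7.63 ~ 1.2569
intercept = mean_Y - slope * mean_X = 52.7 - (9.59 / 7.63) * 53.13 ~ -14.0781
Y = slope * X + intercept. To avoid rounding drift from the rounded slope/intercept, evaluate the equivalent form Y = mean_Y + SD_Y * (X - mean_X) / SD_X at full precision:
Y = 52.7 + 9.59 * (37 - 53.13) / 7.63
Y = 52.7 - 9.59 * 16.13 / 7.63
Y = 52.7 - 154.6867 / 7.63
Y = 52.7 - 20.2735
Y = 32.4265

32.4265


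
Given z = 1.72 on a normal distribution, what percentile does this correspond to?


CDF(z) = 0.5 * (1 + erf(z/sqrt(2)))
erf(1.2162) = 0.9146
CDF = 0.9573
Percentile rank = 0.9573 * 100 = 95.73

95.73


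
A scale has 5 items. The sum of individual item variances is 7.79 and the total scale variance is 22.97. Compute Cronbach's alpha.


alpha = (k/(k-1)) * (1 - sum(si^2)/s_total^2)
= (5/4) * (1 - 7.79/22.97)
alpha = 0.8261

0.8261


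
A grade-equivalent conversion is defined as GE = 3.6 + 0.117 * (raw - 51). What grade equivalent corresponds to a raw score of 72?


raw - median = 72 - 51 = 21
slope * diff = 0.117 * 21 = 2.457
GE = 3.6 + 2.457
GE = 6.057

6.057


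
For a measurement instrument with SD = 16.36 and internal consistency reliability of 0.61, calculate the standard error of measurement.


SEM = SD * sqrt(1 - rxx)
SEM = 16.36 * sqrt(1 - 0.61)
SEM = 16.36 * sqrt(0.39) = 16.36 * 0.6245
SEM = 10.2168

10.2168


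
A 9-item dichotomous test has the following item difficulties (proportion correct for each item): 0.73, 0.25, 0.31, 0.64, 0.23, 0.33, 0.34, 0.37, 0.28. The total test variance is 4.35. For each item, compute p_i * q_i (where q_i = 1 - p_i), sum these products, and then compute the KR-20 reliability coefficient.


For each item, compute p_i * q_i:
  Item 1: 0.73 * 0.27 = 0.1971
  Item 2: 0.25 * 0.75 = 0.1875
  Item 3: 0.31 * 0.69 = 0.2139
  Item 4: 0.64 * 0.36 = 0.2304
  Item 5: 0.23 * 0.77 = 0.1771
  Item 6: 0.33 * 0.67 = 0.2211
  Item 7: 0.34 * 0.66 = 0.2244
  Item 8: 0.37 * 0.63 = 0.2331
  Item 9: 0.28 * 0.72 = 0.2016
Sum(p_i * q_i) = 0.1971 + 0.1875 + 0.2139 + 0.2304 + 0.1771 + 0.2211 + 0.2244 + 0.2331 + 0.2016 = 1.8862
KR-20 = (k/(k-1)) * (1 - Sum(p_i*q_i) / Var_total)
= (9/8) * (1 - 1.8862/4.35)
= 1.125 * 0.5664
KR-20 = 0.6372

0.6372


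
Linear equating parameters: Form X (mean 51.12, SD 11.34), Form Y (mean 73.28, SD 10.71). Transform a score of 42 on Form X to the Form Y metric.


slope = SD_Y / SD_X = 10.71 / 11.34 ~ 0.9444
intercept = mean_Y - slope * mean_X = 73.28 - (10.71 / 11.34) * 51.12 ~ 25.0
Y = slope * X + intercept. To avoid rounding drift from the rounded slope/intercept, evaluate the equivalent form Y = mean_Y + SD_Y * (X - mean_X) / SD_X at full precision:
Y = 73.28 + 10.71 * (42 - 51.12) / 11.34
Y = 73.28 - 10.71 * 9.12 / 11.34
Y = 73.28 - 97.6752 / 11.34
Y = 73.28 - 8.6133
Y = 64.6667

64.6667


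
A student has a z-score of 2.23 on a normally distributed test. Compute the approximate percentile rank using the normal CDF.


CDF(z) = 0.5 * (1 + erf(z/sqrt(2)))
erf(1.5768) = 0.9743
CDF = 0.9871
Percentile rank = 0.9871 * 100 = 98.71

98.71


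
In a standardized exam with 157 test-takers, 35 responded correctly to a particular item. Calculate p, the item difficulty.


Item difficulty p = number correct / total examinees
p = 35 / 157
p = 0.2229

0.2229


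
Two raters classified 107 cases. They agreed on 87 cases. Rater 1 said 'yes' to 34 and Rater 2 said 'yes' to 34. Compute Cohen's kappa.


P_o = 87/107 = 0.813084
P_e = (34*34 + 73*73) / 11449 = 0.566425
kappa = (P_o - P_e) / (1 - P_e)
kappa = (0.813084 - 0.566425) / (1 - 0.566425)
kappa = 0.5689

0.5689


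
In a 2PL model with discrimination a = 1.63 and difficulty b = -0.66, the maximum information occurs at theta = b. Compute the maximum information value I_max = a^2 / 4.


For 2PL, max info at theta = b = -0.66
I_max = a^2 / 4 = 1.63^2 / 4
= 2.6569 / 4
I_max = 0.6642

0.6642


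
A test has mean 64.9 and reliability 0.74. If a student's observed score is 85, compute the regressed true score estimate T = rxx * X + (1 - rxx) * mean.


T_est = rxx * X + (1 - rxx) * mean
T_est = 0.74 * 85 + 0.26 * 64.9
T_est = 62.9 + 16.874
T_est = 79.774

79.774


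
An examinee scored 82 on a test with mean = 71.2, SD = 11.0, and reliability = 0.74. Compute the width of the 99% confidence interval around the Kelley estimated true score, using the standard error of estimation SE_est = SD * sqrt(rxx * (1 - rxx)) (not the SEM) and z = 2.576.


True score estimate = 0.74*82 + 0.26*71.2 = 79.192
SE_est = SD * sqrt(rxx * (1 - rxx)) = 11.0 * sqrt(0.74 * 0.26) = 11.0 * sqrt(0.1924) = 4.824977
CI = T_est +/- z * SE_est, so width = 2 * z * SE_est = 2 * 2.576 * 4.824977
Width = 24.8583

24.8583


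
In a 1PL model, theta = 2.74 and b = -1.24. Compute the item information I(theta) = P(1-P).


P = 1/(1+exp(-(2.74--1.24))) = 0.9817
I = P*(1-P) = 0.9817 * 0.0183
I = 0.018

0.018


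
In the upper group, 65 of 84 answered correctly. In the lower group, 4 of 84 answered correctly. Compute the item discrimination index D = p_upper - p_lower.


p_upper = 65/84 = 0.7738
p_lower = 4/84 = 0.0476
D = 0.7738 - 0.0476 = 0.7262

0.7262


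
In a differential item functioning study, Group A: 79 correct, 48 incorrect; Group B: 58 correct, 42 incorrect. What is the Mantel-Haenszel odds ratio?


Odds_A = 79/48 = 1.6458
Odds_B = 58/42 = 1.381
OR = Odds_A / Odds_B = 1.6458 / 1.381
Exactly, OR = (79 * 42) / (48 * 58) = 3318 / 2784
OR = 1.1918

1.1918


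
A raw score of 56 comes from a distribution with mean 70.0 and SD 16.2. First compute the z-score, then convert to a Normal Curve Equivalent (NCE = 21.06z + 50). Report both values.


z = (X - mean) / SD = (56 - 70.0) / 16.2
z = -14.0 / 16.2
z = -0.8642
NCE = NCE = 21.06z + 50
Carry z at full precision (z = -14.0 / 16.2) into the conversion:
NCE = 21.06 * (-14.0 / 16.2) + 50 = -294.84 / 16.2 + 50
NCE = -18.2 + 50
NCE = 31.8

31.8


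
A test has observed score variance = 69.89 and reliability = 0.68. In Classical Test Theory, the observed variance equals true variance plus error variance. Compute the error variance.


var_true = rxx * var_obs = 0.68 * 69.89 = 47.5252
var_error = var_obs - var_true
var_error = 69.89 - 47.5252
var_error = 22.3648

22.3648


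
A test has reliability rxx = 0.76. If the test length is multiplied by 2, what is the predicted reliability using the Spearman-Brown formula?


r_new = (n * rxx) / (1 + (n-1) * rxx)
r_new = (2 * 0.76) / (1 + 1 * 0.76)
r_new = 1.52 / 1.76
r_new = 0.8636

0.8636


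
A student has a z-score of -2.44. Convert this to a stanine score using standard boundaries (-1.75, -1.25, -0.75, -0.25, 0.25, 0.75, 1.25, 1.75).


Stanine boundaries: [-1.75, -1.25, -0.75, -0.25, 0.25, 0.75, 1.25, 1.75]
z = -2.44
Check each boundary:
  z < -1.75
  z < -1.25
  z < -0.75
  z < -0.25
  z < 0.25
  z < 0.75
  z < 1.25
  z < 1.75
Highest qualifying boundary gives stanine = 1

1


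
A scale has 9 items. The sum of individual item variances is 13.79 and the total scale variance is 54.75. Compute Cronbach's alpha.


alpha = (k/(k-1)) * (1 - sum(si^2)/s_total^2)
= (9/8) * (1 - 13.79/54.75)
alpha = 0.8416

0.8416


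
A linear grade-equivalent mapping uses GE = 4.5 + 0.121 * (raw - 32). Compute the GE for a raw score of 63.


raw - median = 63 - 32 = 31
slope * diff = 0.121 * 31 = 3.751
GE = 4.5 + 3.751
GE = 8.251

8.251


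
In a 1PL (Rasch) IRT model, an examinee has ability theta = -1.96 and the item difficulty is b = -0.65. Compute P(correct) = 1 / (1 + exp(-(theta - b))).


theta - b = -1.96 - -0.65 = -1.31
exp(-(theta - b)) = exp(1.31) = 3.7062
P = 1 / (1 + 3.7062)
P = 0.2125

0.2125


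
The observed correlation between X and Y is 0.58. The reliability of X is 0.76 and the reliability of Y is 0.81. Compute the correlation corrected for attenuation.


r_corrected = rxy / sqrt(rxx * ryy)
= 0.58 / sqrt(0.76 * 0.81)
= 0.58 / sqrt(0.6156)
= 0.58 / 0.784602
r_corrected = 0.7392

0.7392


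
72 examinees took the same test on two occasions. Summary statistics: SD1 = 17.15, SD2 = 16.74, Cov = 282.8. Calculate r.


r = cov(X,Y) / (SD_X * SD_Y)
r = 282.8 / (17.15 * 16.74)
r = 282.8 / 287.091
r = 0.9851

0.9851


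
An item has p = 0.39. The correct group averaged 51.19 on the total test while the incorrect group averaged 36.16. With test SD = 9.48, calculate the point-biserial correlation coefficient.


q = 1 - p = 0.61
rpb = ((M1 - M0) / SD) * sqrt(p * q)
rpb = ((51.19 - 36.16) / 9.48) * sqrt(0.39 * 0.61)
rpb = 0.7733

0.7733


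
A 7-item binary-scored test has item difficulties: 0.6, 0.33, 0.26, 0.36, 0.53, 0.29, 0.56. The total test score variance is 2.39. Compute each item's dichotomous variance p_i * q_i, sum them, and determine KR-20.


For each item, compute p_i * q_i:
  Item 1: 0.6 * 0.4 = 0.24
  Item 2: 0.33 * 0.67 = 0.2211
  Item 3: 0.26 * 0.74 = 0.1924
  Item 4: 0.36 * 0.64 = 0.2304
  Item 5: 0.53 * 0.47 = 0.2491
  Item 6: 0.29 * 0.71 = 0.2059
  Item 7: 0.56 * 0.44 = 0.2464
Sum(p_i * q_i) = 0.24 + 0.2211 + 0.1924 + 0.2304 + 0.2491 + 0.2059 + 0.2464 = 1.5853
KR-20 = (k/(k-1)) * (1 - Sum(p_i*q_i) / Var_total)
= (7/6) * (1 - 1.5853/2.39)
= 1.1667 * 0.3367
KR-20 = 0.3928

0.3928


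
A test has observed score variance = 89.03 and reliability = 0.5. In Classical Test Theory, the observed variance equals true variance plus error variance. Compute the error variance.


var_true = rxx * var_obs = 0.5 * 89.03 = 44.515
var_error = var_obs - var_true
var_error = 89.03 - 44.515
var_error = 44.515

44.515


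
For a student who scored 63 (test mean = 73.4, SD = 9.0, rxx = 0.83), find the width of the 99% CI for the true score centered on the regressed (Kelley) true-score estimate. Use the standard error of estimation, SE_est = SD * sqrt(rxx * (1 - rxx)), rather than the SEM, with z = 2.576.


True score estimate = 0.83*63 + 0.17*73.4 = 64.768
SE_est = SD * sqrt(rxx * (1 - rxx)) = 9.0 * sqrt(0.83 * 0.17) = 9.0 * sqrt(0.1411) = 3.380695
CI = T_est +/- z * SE_est, so width = 2 * z * SE_est = 2 * 2.576 * 3.380695
Width = 17.4173

17.4173


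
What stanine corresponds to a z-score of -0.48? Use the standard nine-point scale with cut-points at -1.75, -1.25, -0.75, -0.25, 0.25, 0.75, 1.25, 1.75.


Stanine boundaries: [-1.75, -1.25, -0.75, -0.25, 0.25, 0.75, 1.25, 1.75]
z = -0.48
Check each boundary:
  z >= -1.75 -> could be stanine 2
  z >= -1.25 -> could be stanine 3
  z >= -0.75 -> could be stanine 4
  z < -0.25
  z < 0.25
  z < 0.75
  z < 1.25
  z < 1.75
Highest qualifying boundary gives stanine = 4

4


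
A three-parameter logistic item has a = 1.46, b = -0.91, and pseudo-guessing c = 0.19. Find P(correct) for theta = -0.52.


logit = 1.46*(-0.52 - -0.91) = 0.5694
P* = 1/(1 + exp(-0.5694)) = 0.6386
P = 0.19 + (1 - 0.19) * 0.6386
P = 0.7073

0.7073


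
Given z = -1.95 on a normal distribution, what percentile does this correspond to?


CDF(z) = 0.5 * (1 + erf(z/sqrt(2)))
erf(-1.3789) = -0.9488
CDF = 0.0256
Percentile rank = 0.0256 * 100 = 2.56

2.56


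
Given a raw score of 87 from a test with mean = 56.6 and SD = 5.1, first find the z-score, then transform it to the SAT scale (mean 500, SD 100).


z = (X - mean) / SD = (87 - 56.6) / 5.1
z = 30.4 / 5.1
z = 5.9608
SAT-scale = SAT = 500 + 100z
Carry z at full precision (z = 30.4 / 5.1) into the conversion:
SAT-scale = 500 + 100 * (30.4 / 5.1) = 500 + 3040 / 5.1
SAT-scale = 500 + 596.0784
SAT-scale = 1096.0784

1096.0784


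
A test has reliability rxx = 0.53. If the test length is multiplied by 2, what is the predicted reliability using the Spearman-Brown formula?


r_new = (n * rxx) / (1 + (n-1) * rxx)
r_new = (2 * 0.53) / (1 + 1 * 0.53)
r_new = 1.06 / 1.53
r_new = 0.6928

0.6928


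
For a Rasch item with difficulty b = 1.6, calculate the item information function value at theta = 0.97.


P = 1/(1+exp(-(0.97-1.6))) = 0.3475
I = P*(1-P) = 0.3475 * 0.6525
I = 0.2267

0.2267


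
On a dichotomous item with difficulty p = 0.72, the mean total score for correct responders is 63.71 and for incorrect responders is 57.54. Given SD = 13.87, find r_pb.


q = 1 - p = 0.28
rpb = ((M1 - M0) / SD) * sqrt(p * q)
rpb = ((63.71 - 57.54) / 13.87) * sqrt(0.72 * 0.28)
rpb = 0.1997

0.1997


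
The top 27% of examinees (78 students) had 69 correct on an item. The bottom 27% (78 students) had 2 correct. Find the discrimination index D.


p_upper = 69/78 = 0.8846
p_lower = 2/78 = 0.0256
D = 0.8846 - 0.0256 = 0.859

0.859


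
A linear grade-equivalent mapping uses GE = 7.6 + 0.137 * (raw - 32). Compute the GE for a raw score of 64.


raw - median = 64 - 32 = 32
slope * diff = 0.137 * 32 = 4.384
GE = 7.6 + 4.384
GE = 11.984

11.984


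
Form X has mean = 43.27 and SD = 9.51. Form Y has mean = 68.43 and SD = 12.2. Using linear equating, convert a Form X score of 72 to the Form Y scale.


slope = SD_Y / SD_X = 12.2 / 9.51 ~ 1.2829
intercept = mean_Y - slope * mean_X = 68.43 - (12.2 / 9.51) * 43.27 ~ 12.9206
Y = slope * X + intercept. To avoid rounding drift from the rounded slope/intercept, evaluate the equivalent form Y = mean_Y + SD_Y * (X - mean_X) / SD_X at full precision:
Y = 68.43 + 12.2 * (72 - 43.27) / 9.51
Y = 68.43 + 12.2 * 28.73 / 9.51
Y = 68.43 + 350.506 / 9.51
Y = 68.43 + 36.8566
Y = 105.2866

105.2866


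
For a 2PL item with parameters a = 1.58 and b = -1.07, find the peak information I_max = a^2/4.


For 2PL, max info at theta = b = -1.07
I_max = a^2 / 4 = 1.58^2 / 4
= 2.4964 / 4
I_max = 0.6241

0.6241


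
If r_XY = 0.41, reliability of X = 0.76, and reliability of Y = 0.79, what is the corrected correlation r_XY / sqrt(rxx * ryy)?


r_corrected = rxy / sqrt(rxx * ryy)
= 0.41 / sqrt(0.76 * 0.79)
= 0.41 / sqrt(0.6004)
= 0.41 / 0.774855
r_corrected = 0.5291

0.5291


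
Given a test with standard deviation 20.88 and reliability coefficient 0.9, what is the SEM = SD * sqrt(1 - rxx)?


SEM = SD * sqrt(1 - rxx)
SEM = 20.88 * sqrt(1 - 0.9)
SEM = 20.88 * sqrt(0.1) = 20.88 * 0.316228
SEM = 6.6028

6.6028


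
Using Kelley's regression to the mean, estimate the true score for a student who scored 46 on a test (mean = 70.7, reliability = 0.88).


T_est = rxx * X + (1 - rxx) * mean
T_est = 0.88 * 46 + 0.12 * 70.7
T_est = 40.48 + 8.484
T_est = 48.964

48.964


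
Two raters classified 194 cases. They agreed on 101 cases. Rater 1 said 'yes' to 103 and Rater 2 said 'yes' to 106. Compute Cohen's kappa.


P_o = 101/194 = 0.520619
P_e = (103*106 + 91*88) / 37636 = 0.50287
kappa = (P_o - P_e) / (1 - P_e)
kappa = (0.520619 - 0.50287) / (1 - 0.50287)
kappa = 0.0357

0.0357


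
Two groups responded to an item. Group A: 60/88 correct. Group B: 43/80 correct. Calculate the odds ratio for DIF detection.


Odds_A = 60/28 = 2.1429
Odds_B = 43/37 = 1.1622
OR = Odds_A / Odds_B = 2.1429 / 1.1622
Exactly, OR = (60 * 37) / (28 * 43) = 2220 / 1204
OR = 1.8439

1.8439


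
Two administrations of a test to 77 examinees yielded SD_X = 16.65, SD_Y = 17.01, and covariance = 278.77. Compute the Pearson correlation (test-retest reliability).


r = cov(X,Y) / (SD_X * SD_Y)
r = 278.77 / (16.65 * 17.01)
r = 278.77 / 283.2165
r = 0.9843

0.9843


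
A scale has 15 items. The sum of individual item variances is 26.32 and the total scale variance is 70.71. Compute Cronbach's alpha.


alpha = (k/(k-1)) * (1 - sum(si^2)/s_total^2)
= (15/14) * (1 - 26.32/70.71)
alpha = 0.6726

0.6726


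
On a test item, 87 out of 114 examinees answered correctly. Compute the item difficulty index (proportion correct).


Item difficulty p = number correct / total examinees
p = 87 / 114
p = 0.7632

0.7632


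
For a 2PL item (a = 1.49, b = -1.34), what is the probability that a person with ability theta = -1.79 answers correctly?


a*(theta - b) = 1.49 * (-1.79 - -1.34) = -0.6705
exp(--0.6705) = 1.9552
P = 1 / (1 + 1.9552)
P = 0.3384

0.3384


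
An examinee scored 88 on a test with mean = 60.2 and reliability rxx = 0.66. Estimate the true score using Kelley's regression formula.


T_est = rxx * X + (1 - rxx) * mean
T_est = 0.66 * 88 + 0.34 * 60.2
T_est = 58.08 + 20.468
T_est = 78.548

78.548


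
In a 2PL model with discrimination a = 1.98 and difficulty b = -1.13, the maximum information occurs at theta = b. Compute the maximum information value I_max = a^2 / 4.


For 2PL, max info at theta = b = -1.13
I_max = a^2 / 4 = 1.98^2 / 4
= 3.9204 / 4
I_max = 0.9801

0.9801


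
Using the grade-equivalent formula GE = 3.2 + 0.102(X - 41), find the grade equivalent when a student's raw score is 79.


raw - median = 79 - 41 = 38
slope * diff = 0.102 * 38 = 3.876
GE = 3.2 + 3.876
GE = 7.076

7.076


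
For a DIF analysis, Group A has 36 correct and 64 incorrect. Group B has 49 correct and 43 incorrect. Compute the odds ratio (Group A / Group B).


Odds_A = 36/64 = 0.5625
Odds_B = 49/43 = 1.1395
OR = Odds_A / Odds_B = 0.5625 / 1.1395
Exactly, OR = (36 * 43) / (64 * 49) = 1548 / 3136
OR = 0.4936

0.4936


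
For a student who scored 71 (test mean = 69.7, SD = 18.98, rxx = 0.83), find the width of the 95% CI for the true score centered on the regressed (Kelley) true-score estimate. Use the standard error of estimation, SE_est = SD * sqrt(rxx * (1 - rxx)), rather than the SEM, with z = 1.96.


True score estimate = 0.83*71 + 0.17*69.7 = 70.779
SE_est = SD * sqrt(rxx * (1 - rxx)) = 18.98 * sqrt(0.83 * 0.17) = 18.98 * sqrt(0.1411) = 7.129511
CI = T_est +/- z * SE_est, so width = 2 * z * SE_est = 2 * 1.96 * 7.129511
Width = 27.9477

27.9477


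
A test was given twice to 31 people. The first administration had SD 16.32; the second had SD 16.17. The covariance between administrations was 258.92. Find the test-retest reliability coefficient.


r = cov(X,Y) / (SD_X * SD_Y)
r = 258.92 / (16.32 * 16.17)
r = 258.92 / 263.8944
r = 0.9812

0.9812


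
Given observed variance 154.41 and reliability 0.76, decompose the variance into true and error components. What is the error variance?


var_true = rxx * var_obs = 0.76 * 154.41 = 117.3516
var_error = var_obs - var_true
var_error = 154.41 - 117.3516
var_error = 37.0584

37.0584


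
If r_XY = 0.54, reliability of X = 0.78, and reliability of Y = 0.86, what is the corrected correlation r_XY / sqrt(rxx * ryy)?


r_corrected = rxy / sqrt(rxx * ryy)
= 0.54 / sqrt(0.78 * 0.86)
= 0.54 / sqrt(0.6708)
= 0.54 / 0.819024
r_corrected = 0.6593

0.6593


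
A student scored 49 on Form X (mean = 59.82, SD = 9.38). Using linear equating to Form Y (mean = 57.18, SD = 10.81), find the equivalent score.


slope = SD_Y / SD_X = 10.81 / 9.38 ~ 1.1525
intercept = mean_Y - slope * mean_X = 57.18 - (10.81 / 9.38) * 59.82 ~ -11.7597
Y = slope * X + intercept. To avoid rounding drift from the rounded slope/intercept, evaluate the equivalent form Y = mean_Y + SD_Y * (X - mean_X) / SD_X at full precision:
Y = 57.18 + 10.81 * (49 - 59.82) / 9.38
Y = 57.18 - 10.81 * 10.82 / 9.38
Y = 57.18 - 116.9642 / 9.38
Y = 57.18 - 12.4695
Y = 44.7105

44.7105


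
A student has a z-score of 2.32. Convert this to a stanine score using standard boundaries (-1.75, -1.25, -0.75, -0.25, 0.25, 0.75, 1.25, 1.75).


Stanine boundaries: [-1.75, -1.25, -0.75, -0.25, 0.25, 0.75, 1.25, 1.75]
z = 2.32
Check each boundary:
  z >= -1.75 -> could be stanine 2
  z >= -1.25 -> could be stanine 3
  z >= -0.75 -> could be stanine 4
  z >= -0.25 -> could be stanine 5
  z >= 0.25 -> could be stanine 6
  z >= 0.75 -> could be stanine 7
  z >= 1.25 -> could be stanine 8
  z >= 1.75 -> could be stanine 9
Highest qualifying boundary gives stanine = 9

9
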